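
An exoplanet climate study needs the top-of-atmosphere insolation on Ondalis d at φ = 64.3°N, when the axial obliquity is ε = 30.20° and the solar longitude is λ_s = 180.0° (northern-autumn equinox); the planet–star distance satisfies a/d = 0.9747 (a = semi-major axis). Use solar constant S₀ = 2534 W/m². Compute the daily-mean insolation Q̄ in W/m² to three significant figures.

Q̄ ≈ 332 W/m²

Solar declination: sin δ = sin ε · sin λ_s = sin 30.20° × sin 180.0° = 0.00000, so δ = +0.000°.
cos H₀ = −tan(+64.3°) tan(+0.000°) = -0.0000, H₀ = 1.5708 rad.
Bracket: H₀ sin φ sin δ + cos φ cos δ sin H₀ = 1.5708×0.90108×0.00000 + 0.43366×1.00000×1.00000 = 0.000000 + 0.433660 = 0.433660.
Inverse-square distance factor (a/d)² = 0.9747² = 0.950040.
Q̄ = (S₀/π) × 0.950040 × [bracket] = (2534/π) × 0.950040 × 0.433660 = 332.3 W/m².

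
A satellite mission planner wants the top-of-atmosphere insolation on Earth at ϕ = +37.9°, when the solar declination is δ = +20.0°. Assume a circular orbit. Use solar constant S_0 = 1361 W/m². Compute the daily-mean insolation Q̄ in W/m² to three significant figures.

Q̄ ≈ 477 W/m²

cos h₀ = −tan(+37.9°) tan(+20.000°) = -0.2833, h₀ = 1.8581 rad.
Bracket: h₀ sin ϕ sin δ + cos ϕ cos δ sin h₀ = 1.8581×0.61429×0.34202 + 0.78908×0.93969×0.95902 = 0.390386 + 0.711104 = 1.101490.
Q̄ = (S_0/π) × [bracket] = (1361/π) × 1.101490 = 477.2 W/m².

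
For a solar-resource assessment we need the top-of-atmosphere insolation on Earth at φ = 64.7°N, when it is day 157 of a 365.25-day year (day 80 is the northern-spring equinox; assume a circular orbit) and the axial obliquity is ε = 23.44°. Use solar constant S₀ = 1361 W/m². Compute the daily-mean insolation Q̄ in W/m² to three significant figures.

Q̄ ≈ 481 W/m²

Solar longitude: λ_s = 360° × (157 − 80)/365.25 = 75.893°.
sin δ = sin 23.44° × sin 75.893° = 0.38579, so δ = +22.693°.
cos H₀ = −tan(+64.7°) tan(+22.693°) = -0.8846, H₀ = 2.6565 rad.
Bracket: H₀ sin φ sin δ + cos φ cos δ sin H₀ = 2.6565×0.90408×0.38579 + 0.42736×0.92259×0.46629 = 0.926547 + 0.183848 = 1.110395.
Q̄ = (S₀/π) × [bracket] = (1361/π) × 1.110395 = 481.0 W/m².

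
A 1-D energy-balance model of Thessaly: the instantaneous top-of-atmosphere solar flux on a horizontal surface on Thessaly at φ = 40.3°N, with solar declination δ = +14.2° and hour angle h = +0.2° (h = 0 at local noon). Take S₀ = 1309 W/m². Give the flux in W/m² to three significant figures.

cos θ_z = sin φ sin δ + cos φ cos δ cos h = 0.158662 + 0.739361 = 0.898023.
Flux = S₀ · cos θ_z = 1309 × 0.898023 = 1176 W/m².

1.18e+03 W/m²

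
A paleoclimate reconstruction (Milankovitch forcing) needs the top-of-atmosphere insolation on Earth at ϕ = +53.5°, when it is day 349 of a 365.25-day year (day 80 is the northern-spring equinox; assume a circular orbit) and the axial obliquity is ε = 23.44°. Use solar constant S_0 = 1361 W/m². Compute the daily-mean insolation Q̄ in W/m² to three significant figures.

Q̄ ≈ 61.3 W/m²

Solar longitude: L_s = 360° × (349 − 80)/365.25 = 265.133°.
sin δ = sin 23.44° × sin 265.133° = -0.39635, so δ = -23.350°.
cos h₀ = −tan(+53.5°) tan(-23.350°) = 0.5834, h₀ = 0.9479 rad.
Bracket: h₀ sin ϕ sin δ + cos ϕ cos δ sin h₀ = 0.9479×0.80386×-0.39635 + 0.59482×0.91810×0.81217 = -0.302010 + 0.443529 = 0.141519.
Q̄ = (S_0/π) × [bracket] = (1361/π) × 0.141519 = 61.31 W/m².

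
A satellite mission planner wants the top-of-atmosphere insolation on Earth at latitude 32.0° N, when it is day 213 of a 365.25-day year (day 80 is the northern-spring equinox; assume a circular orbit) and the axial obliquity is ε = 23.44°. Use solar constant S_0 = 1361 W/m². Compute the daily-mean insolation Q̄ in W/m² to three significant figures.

Q̄ ≈ 465 W/m²

Solar longitude: L_s = 360° × (213 − 80)/365.25 = 131.088°.
sin δ = sin 23.44° × sin 131.088° = 0.29981, so δ = +17.446°.
cos h₀ = −tan(+32.0°) tan(+17.446°) = -0.1964, h₀ = 1.7685 rad.
Bracket: h₀ sin ϕ sin δ + cos ϕ cos δ sin h₀ = 1.7685×0.52992×0.29981 + 0.84805×0.95400×0.98053 = 0.280971 + 0.793288 = 1.074259.
Q̄ = (S_0/π) × [bracket] = (1361/π) × 1.074259 = 465.4 W/m².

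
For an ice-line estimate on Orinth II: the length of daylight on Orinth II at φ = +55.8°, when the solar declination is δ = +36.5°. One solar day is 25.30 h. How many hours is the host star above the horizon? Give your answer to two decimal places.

Sunrise equation: cos H₀ = −tan φ · tan δ = -1.0888 ≤ −1, so the host star never sets (polar day) and H₀ = π.
Daylight = 2H₀/(2π) × 25.30 h = (3.1416/π) × 25.30 = 25.30 h.

25.30 h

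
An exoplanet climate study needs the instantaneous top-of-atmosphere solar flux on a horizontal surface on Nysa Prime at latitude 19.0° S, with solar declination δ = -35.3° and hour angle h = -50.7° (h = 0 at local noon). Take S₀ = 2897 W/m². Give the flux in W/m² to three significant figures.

1.96e+03 W/m²

cos θ_z = sin φ sin δ + cos φ cos δ cos h = 0.188132 + 0.488763 = 0.676895.
Flux = S₀ · cos θ_z = 2897 × 0.676895 = 1961 W/m².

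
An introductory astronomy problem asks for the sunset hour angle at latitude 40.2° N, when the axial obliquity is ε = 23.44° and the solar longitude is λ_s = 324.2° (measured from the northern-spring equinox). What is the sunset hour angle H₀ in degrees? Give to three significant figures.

Solar declination: sin δ = sin ε · sin λ_s = sin 23.44° × sin 324.2° = -0.23269, so δ = -13.455°.
cos H₀ = −tan φ · tan δ = −tan(+40.2°) × tan(-13.455°) = 0.2022, so H₀ = 1.3672 rad = 78.34°.

H₀ = 78.3°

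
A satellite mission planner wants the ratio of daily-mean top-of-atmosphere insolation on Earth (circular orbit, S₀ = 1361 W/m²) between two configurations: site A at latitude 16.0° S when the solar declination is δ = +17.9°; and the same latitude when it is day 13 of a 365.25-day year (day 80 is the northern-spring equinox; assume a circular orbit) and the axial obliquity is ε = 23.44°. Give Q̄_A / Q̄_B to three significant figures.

Q̄_A / Q̄_B ≈ 0.742

— Configuration A (φ=-16.0°):
cos H₀ = −tan(-16.0°) tan(+17.900°) = 0.0926, H₀ = 1.4780 rad.
Bracket: H₀ sin φ sin δ + cos φ cos δ sin H₀ = 1.4780×-0.27564×0.30736 + 0.96126×0.95159×0.99570 = -0.125217 + 0.910792 = 0.785575.
Q̄ = (S₀/π) × [bracket] = (1361/π) × 0.785575 = 340.33 W/m².
— Configuration B (φ=-16.0°):
Solar longitude: λ_s = 360° × (13 − 80)/365.25 = -66.037°, i.e. -66.037° + 360° = 293.963°.
sin δ = sin 23.44° × sin 293.963° = -0.36350, so δ = -21.315°.
cos H₀ = −tan(-16.0°) tan(-21.315°) = -0.1119, H₀ = 1.6829 rad.
Bracket: H₀ sin φ sin δ + cos φ cos δ sin H₀ = 1.6829×-0.27564×-0.36350 + 0.96126×0.93159×0.99372 = 0.168618 + 0.889876 = 1.058494.
Q̄ = (S₀/π) × [bracket] = (1361/π) × 1.058494 = 458.56 W/m².
Ratio Q̄_A / Q̄_B = 340.33 / 458.56 = 0.7422.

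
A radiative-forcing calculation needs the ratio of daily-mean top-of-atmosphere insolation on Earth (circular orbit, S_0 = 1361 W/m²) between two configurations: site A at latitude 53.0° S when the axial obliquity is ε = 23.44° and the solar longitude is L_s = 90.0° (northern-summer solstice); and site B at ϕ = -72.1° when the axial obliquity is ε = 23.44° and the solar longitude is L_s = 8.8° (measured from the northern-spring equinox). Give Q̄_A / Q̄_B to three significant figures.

— Configuration A (ϕ=-53.0°):
Solar declination: sin δ = sin ε · sin L_s = sin 23.44° × sin 90.0° = 0.39779, so δ = +23.440°.
cos h₀ = −tan(-53.0°) tan(+23.440°) = 0.5754, h₀ = 0.9577 rad.
Bracket: h₀ sin ϕ sin δ + cos ϕ cos δ sin h₀ = 0.9577×-0.79864×0.39779 + 0.60182×0.91748×0.81790 = -0.304253 + 0.451610 = 0.147357.
Q̄ = (S_0/π) × [bracket] = (1361/π) × 0.147357 = 63.838 W/m².
— Configuration B (ϕ=-72.1°):
Solar declination: sin δ = sin ε · sin L_s = sin 23.44° × sin 8.8° = 0.06086, so δ = +3.489°.
cos h₀ = −tan(-72.1°) tan(+3.489°) = 0.1888, h₀ = 1.3809 rad.
Bracket: h₀ sin ϕ sin δ + cos ϕ cos δ sin h₀ = 1.3809×-0.95159×0.06086 + 0.30736×0.99815×0.98202 = -0.079973 + 0.301275 = 0.221302.
Q̄ = (S_0/π) × [bracket] = (1361/π) × 0.221302 = 95.872 W/m².
Ratio Q̄_A / Q̄_B = 63.838 / 95.872 = 0.6659.

Q̄_A / Q̄_B ≈ 0.666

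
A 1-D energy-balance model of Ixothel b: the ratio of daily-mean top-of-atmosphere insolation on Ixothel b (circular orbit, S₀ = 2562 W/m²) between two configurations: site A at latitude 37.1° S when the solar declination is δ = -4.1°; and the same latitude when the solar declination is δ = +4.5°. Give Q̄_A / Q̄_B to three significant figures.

— Configuration A (φ=-37.1°):
cos H₀ = −tan(-37.1°) tan(-4.100°) = -0.0542, H₀ = 1.6250 rad.
Bracket: H₀ sin φ sin δ + cos φ cos δ sin H₀ = 1.6250×-0.60321×-0.07150 + 0.79758×0.99744×0.99853 = 0.070085 + 0.794369 = 0.864454.
Q̄ = (S₀/π) × [bracket] = (2562/π) × 0.864454 = 704.97 W/m².
— Configuration B (φ=-37.1°):
cos H₀ = −tan(-37.1°) tan(+4.500°) = 0.0595, H₀ = 1.5112 rad.
Bracket: H₀ sin φ sin δ + cos φ cos δ sin H₀ = 1.5112×-0.60321×0.07846 + 0.79758×0.99692×0.99823 = -0.071522 + 0.793716 = 0.722194.
Q̄ = (S₀/π) × [bracket] = (2562/π) × 0.722194 = 588.96 W/m².
Ratio Q̄_A / Q̄_B = 704.97 / 588.96 = 1.197.

Q̄_A / Q̄_B ≈ 1.20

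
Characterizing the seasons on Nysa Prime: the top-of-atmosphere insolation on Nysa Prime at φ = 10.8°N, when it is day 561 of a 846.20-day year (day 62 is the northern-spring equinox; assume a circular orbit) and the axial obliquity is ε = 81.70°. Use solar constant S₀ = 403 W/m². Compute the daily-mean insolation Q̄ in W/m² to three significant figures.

Q̄ ≈ 87.8 W/m²

Solar longitude: λ_s = 360° × (561 − 62)/846.20 = 212.290°.
sin δ = sin 81.70° × sin 212.290° = -0.52861, so δ = -31.912°.
cos H₀ = −tan(+10.8°) tan(-31.912°) = 0.1188, H₀ = 1.4517 rad.
Bracket: H₀ sin φ sin δ + cos φ cos δ sin H₀ = 1.4517×0.18738×-0.52861 + 0.98229×0.84886×0.99292 = -0.143792 + 0.827923 = 0.684131.
Q̄ = (S₀/π) × [bracket] = (403/π) × 0.684131 = 87.76 W/m².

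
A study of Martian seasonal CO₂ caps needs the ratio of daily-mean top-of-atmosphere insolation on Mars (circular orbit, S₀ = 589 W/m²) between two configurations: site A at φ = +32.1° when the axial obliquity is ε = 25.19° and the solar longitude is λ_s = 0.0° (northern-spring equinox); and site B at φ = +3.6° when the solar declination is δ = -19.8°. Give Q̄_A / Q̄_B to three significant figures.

Q̄_A / Q̄_B ≈ 0.935

— Configuration A (φ=+32.1°):
Solar declination: sin δ = sin ε · sin λ_s = sin 25.19° × sin 0.0° = 0.00000, so δ = +0.000°.
cos H₀ = −tan(+32.1°) tan(+0.000°) = -0.0000, H₀ = 1.5708 rad.
Bracket: H₀ sin φ sin δ + cos φ cos δ sin H₀ = 1.5708×0.53140×0.00000 + 0.84712×1.00000×1.00000 = 0.000000 + 0.847120 = 0.847120.
Q̄ = (S₀/π) × [bracket] = (589/π) × 0.847120 = 158.82 W/m².
— Configuration B (φ=+3.6°):
cos H₀ = −tan(+3.6°) tan(-19.800°) = 0.0227, H₀ = 1.5481 rad.
Bracket: H₀ sin φ sin δ + cos φ cos δ sin H₀ = 1.5481×0.06279×-0.33874 + 0.99803×0.94088×0.99974 = -0.032927 + 0.938782 = 0.905855.
Q̄ = (S₀/π) × [bracket] = (589/π) × 0.905855 = 169.83 W/m².
Ratio Q̄_A / Q̄_B = 158.82 / 169.83 = 0.9352.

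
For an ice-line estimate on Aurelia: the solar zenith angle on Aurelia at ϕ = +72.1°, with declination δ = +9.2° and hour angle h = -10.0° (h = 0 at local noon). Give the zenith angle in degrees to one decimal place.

cos θ_z = sin ϕ sin δ + cos ϕ cos δ cos h = 0.152142 + 0.298793 = 0.450935.
θ_z = arccos(0.450935) = 63.2°.

θ_z = 63.2°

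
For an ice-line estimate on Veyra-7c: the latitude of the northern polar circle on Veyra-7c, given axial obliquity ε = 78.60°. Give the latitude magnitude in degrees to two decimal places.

11.40°

The polar circle is the lowest latitude that experiences at least one full rotation of continuous daylight at the northern-summer solstice; it lies at |φ| = 90° − ε = 90° − 78.60° = 11.40°.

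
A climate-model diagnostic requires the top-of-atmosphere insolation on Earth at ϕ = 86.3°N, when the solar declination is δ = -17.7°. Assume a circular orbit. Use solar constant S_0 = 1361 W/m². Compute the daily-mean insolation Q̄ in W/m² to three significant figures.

cos h₀ = −tan(+86.3°) tan(-17.700°) = 4.9351 ≥ 1 ⇒ polar night, h₀ = 0 and Q̄ = 0.

Q̄ ≈ 0.00 W/m²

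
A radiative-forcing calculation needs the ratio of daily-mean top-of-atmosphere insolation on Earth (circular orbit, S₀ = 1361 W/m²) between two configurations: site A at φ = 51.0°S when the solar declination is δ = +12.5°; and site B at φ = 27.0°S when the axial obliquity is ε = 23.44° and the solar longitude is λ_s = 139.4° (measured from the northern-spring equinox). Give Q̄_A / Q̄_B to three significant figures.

— Configuration A (φ=-51.0°):
cos H₀ = −tan(-51.0°) tan(+12.500°) = 0.2738, H₀ = 1.2935 rad.
Bracket: H₀ sin φ sin δ + cos φ cos δ sin H₀ = 1.2935×-0.77715×0.21644 + 0.62932×0.97630×0.96180 = -0.217575 + 0.590935 = 0.373360.
Q̄ = (S₀/π) × [bracket] = (1361/π) × 0.373360 = 161.75 W/m².
— Configuration B (φ=-27.0°):
Solar declination: sin δ = sin ε · sin λ_s = sin 23.44° × sin 139.4° = 0.25887, so δ = +15.003°.
cos H₀ = −tan(-27.0°) tan(+15.003°) = 0.1366, H₀ = 1.4338 rad.
Bracket: H₀ sin φ sin δ + cos φ cos δ sin H₀ = 1.4338×-0.45399×0.25887 + 0.89101×0.96591×0.99063 = -0.168506 + 0.852571 = 0.684065.
Q̄ = (S₀/π) × [bracket] = (1361/π) × 0.684065 = 296.35 W/m².
Ratio Q̄_A / Q̄_B = 161.75 / 296.35 = 0.5458.

Q̄_A / Q̄_B ≈ 0.546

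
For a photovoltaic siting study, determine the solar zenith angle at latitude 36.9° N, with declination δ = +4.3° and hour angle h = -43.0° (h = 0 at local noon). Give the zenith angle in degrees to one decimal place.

θ_z = 51.1°

cos θ_z = sin φ sin δ + cos φ cos δ cos h = 0.045019 + 0.583206 = 0.628225.
θ_z = arccos(0.628225) = 51.1°.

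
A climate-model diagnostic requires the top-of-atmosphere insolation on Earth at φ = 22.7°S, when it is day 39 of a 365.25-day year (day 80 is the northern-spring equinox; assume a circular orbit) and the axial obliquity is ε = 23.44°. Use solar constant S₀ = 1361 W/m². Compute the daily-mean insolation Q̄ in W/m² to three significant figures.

Solar longitude: λ_s = 360° × (39 − 80)/365.25 = -40.411°, i.e. -40.411° + 360° = 319.589°.
sin δ = sin 23.44° × sin 319.589° = -0.25787, so δ = -14.944°.
cos H₀ = −tan(-22.7°) tan(-14.944°) = -0.1116, H₀ = 1.6827 rad.
Bracket: H₀ sin φ sin δ + cos φ cos δ sin H₀ = 1.6827×-0.38591×-0.25787 + 0.92254×0.96618×0.99375 = 0.167453 + 0.885769 = 1.053222.
Q̄ = (S₀/π) × [bracket] = (1361/π) × 1.053222 = 456.3 W/m².

Q̄ ≈ 456 W/m²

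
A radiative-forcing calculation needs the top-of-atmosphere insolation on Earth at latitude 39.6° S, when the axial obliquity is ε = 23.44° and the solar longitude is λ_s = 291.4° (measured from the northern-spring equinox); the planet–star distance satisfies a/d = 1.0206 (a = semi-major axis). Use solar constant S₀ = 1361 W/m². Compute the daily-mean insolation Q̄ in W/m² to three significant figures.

Q̄ ≈ 508 W/m²

Solar declination: sin δ = sin ε · sin λ_s = sin 23.44° × sin 291.4° = -0.37036, so δ = -21.738°.
cos H₀ = −tan(-39.6°) tan(-21.738°) = -0.3298, H₀ = 1.9069 rad.
Bracket: H₀ sin φ sin δ + cos φ cos δ sin H₀ = 1.9069×-0.63742×-0.37036 + 0.77051×0.92889×0.94403 = 0.450171 + 0.675660 = 1.125831.
Inverse-square distance factor (a/d)² = 1.0206² = 1.041624.
Q̄ = (S₀/π) × 1.041624 × [bracket] = (1361/π) × 1.041624 × 1.125831 = 508.0 W/m².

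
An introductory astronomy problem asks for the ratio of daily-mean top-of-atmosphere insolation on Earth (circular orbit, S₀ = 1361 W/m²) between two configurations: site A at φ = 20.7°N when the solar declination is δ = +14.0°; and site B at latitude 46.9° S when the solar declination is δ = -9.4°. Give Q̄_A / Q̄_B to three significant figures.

— Configuration A (φ=+20.7°):
cos H₀ = −tan(+20.7°) tan(+14.000°) = -0.0942, H₀ = 1.6651 rad.
Bracket: H₀ sin φ sin δ + cos φ cos δ sin H₀ = 1.6651×0.35347×0.24192 + 0.93544×0.97030×0.99555 = 0.142385 + 0.903618 = 1.046003.
Q̄ = (S₀/π) × [bracket] = (1361/π) × 1.046003 = 453.15 W/m².
— Configuration B (φ=-46.9°):
cos H₀ = −tan(-46.9°) tan(-9.400°) = -0.1769, H₀ = 1.7486 rad.
Bracket: H₀ sin φ sin δ + cos φ cos δ sin H₀ = 1.7486×-0.73016×-0.16333 + 0.68327×0.98657×0.98423 = 0.208533 + 0.663463 = 0.871996.
Q̄ = (S₀/π) × [bracket] = (1361/π) × 0.871996 = 377.77 W/m².
Ratio Q̄_A / Q̄_B = 453.15 / 377.77 = 1.200.

Q̄_A / Q̄_B ≈ 1.20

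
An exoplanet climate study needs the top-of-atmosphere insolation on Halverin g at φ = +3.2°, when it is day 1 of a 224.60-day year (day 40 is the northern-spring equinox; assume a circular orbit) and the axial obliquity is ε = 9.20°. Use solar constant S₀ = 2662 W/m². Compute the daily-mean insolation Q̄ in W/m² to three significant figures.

Solar longitude: λ_s = 360° × (1 − 40)/224.60 = -62.511°, i.e. -62.511° + 360° = 297.489°.
sin δ = sin 9.20° × sin 297.489° = -0.14183, so δ = -8.154°.
cos H₀ = −tan(+3.2°) tan(-8.154°) = 0.0080, H₀ = 1.5628 rad.
Bracket: H₀ sin φ sin δ + cos φ cos δ sin H₀ = 1.5628×0.05582×-0.14183 + 0.99844×0.98989×0.99997 = -0.012373 + 0.988316 = 0.975943.
Q̄ = (S₀/π) × [bracket] = (2662/π) × 0.975943 = 827.0 W/m².

Q̄ ≈ 827 W/m²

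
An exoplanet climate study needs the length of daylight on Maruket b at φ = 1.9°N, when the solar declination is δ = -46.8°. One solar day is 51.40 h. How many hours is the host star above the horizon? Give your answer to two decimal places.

cos H₀ = −tan φ · tan δ = −tan(+1.9°) × tan(-46.800°) = 0.0353, so H₀ = 1.5355 rad = 87.98°.
Daylight = 2H₀/(2π) × 51.40 h = (1.5355/π) × 51.40 = 25.12 h.

25.12 h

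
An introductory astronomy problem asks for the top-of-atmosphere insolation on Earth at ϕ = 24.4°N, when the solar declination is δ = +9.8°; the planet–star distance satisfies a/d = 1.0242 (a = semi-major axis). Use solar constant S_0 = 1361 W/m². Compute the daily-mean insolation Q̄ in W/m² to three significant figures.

Q̄ ≈ 459 W/m²

cos h₀ = −tan(+24.4°) tan(+9.800°) = -0.0784, h₀ = 1.6492 rad.
Bracket: h₀ sin ϕ sin δ + cos ϕ cos δ sin h₀ = 1.6492×0.41310×0.17021 + 0.91068×0.98541×0.99693 = 0.115961 + 0.894638 = 1.010599.
Inverse-square distance factor (a/d)² = 1.0242² = 1.048986.
Q̄ = (S_0/π) × 1.048986 × [bracket] = (1361/π) × 1.048986 × 1.010599 = 459.3 W/m².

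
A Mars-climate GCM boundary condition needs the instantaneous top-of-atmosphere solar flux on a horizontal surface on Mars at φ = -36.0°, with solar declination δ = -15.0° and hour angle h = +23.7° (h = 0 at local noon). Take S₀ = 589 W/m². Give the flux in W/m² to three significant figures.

cos θ_z = sin φ sin δ + cos φ cos δ cos h = 0.152130 + 0.715545 = 0.867675.
Flux = S₀ · cos θ_z = 589 × 0.867675 = 511.1 W/m².

511 W/m²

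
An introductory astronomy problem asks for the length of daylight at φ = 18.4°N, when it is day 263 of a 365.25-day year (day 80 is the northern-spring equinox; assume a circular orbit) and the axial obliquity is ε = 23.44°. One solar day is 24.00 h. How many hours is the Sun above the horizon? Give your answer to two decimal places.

Solar longitude: λ_s = 360° × (263 − 80)/365.25 = 180.370°.
sin δ = sin 23.44° × sin 180.370° = -0.00257, so δ = -0.147°.
cos H₀ = −tan φ · tan δ = −tan(+18.4°) × tan(-0.147°) = 0.0009, so H₀ = 1.5699 rad = 89.95°.
Daylight = 2H₀/(2π) × 24.00 h = (1.5699/π) × 24.00 = 11.99 h.

11.99 h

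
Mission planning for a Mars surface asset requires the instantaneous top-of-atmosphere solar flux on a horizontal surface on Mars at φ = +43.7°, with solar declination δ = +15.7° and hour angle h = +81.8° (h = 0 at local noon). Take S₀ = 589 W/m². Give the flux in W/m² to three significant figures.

169 W/m²

cos θ_z = sin φ sin δ + cos φ cos δ cos h = 0.186953 + 0.099269 = 0.286222.
Flux = S₀ · cos θ_z = 589 × 0.286222 = 168.6 W/m².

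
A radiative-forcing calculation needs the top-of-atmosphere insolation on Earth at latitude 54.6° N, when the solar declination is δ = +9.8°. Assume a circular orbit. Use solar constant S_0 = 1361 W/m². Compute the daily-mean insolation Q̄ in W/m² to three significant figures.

cos h₀ = −tan(+54.6°) tan(+9.800°) = -0.2431, h₀ = 1.8163 rad.
Bracket: h₀ sin ϕ sin δ + cos ϕ cos δ sin h₀ = 1.8163×0.81513×0.17021 + 0.57928×0.98541×0.97001 = 0.251999 + 0.553709 = 0.805708.
Q̄ = (S_0/π) × [bracket] = (1361/π) × 0.805708 = 349.0 W/m².

Q̄ ≈ 349 W/m²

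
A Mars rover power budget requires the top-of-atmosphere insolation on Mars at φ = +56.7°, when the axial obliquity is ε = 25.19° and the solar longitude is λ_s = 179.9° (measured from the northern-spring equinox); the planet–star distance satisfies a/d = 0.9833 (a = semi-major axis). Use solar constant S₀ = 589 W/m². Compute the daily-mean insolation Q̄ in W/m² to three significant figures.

Solar declination: sin δ = sin ε · sin λ_s = sin 25.19° × sin 179.9° = 0.00074, so δ = +0.043°.
cos H₀ = −tan(+56.7°) tan(+0.043°) = -0.0011, H₀ = 1.5719 rad.
Bracket: H₀ sin φ sin δ + cos φ cos δ sin H₀ = 1.5719×0.83581×0.00074 + 0.54902×1.00000×1.00000 = 0.000972 + 0.549020 = 0.549992.
Inverse-square distance factor (a/d)² = 0.9833² = 0.966879.
Q̄ = (S₀/π) × 0.966879 × [bracket] = (589/π) × 0.966879 × 0.549992 = 99.70 W/m².

Q̄ ≈ 99.7 W/m²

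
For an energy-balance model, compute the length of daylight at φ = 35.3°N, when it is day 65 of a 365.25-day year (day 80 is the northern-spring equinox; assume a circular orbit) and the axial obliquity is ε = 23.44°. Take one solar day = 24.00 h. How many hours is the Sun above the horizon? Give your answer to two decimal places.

Solar longitude: λ_s = 360° × (65 − 80)/365.25 = -14.784°, i.e. -14.784° + 360° = 345.216°.
sin δ = sin 23.44° × sin 345.216° = -0.10151, so δ = -5.826°.
cos H₀ = −tan φ · tan δ = −tan(+35.3°) × tan(-5.826°) = 0.0722, so H₀ = 1.4985 rad = 85.86°.
Daylight = 2H₀/(2π) × 24.00 h = (1.4985/π) × 24.00 = 11.45 h.

11.45 h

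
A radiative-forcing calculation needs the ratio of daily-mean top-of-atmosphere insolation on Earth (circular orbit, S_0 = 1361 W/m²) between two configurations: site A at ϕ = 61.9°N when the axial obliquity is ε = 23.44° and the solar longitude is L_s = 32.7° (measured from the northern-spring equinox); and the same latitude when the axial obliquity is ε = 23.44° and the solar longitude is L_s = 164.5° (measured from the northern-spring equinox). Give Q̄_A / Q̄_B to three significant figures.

Q̄_A / Q̄_B ≈ 1.28

— Configuration A (ϕ=+61.9°):
Solar declination: sin δ = sin ε · sin L_s = sin 23.44° × sin 32.7° = 0.21490, so δ = +12.410°.
cos h₀ = −tan(+61.9°) tan(+12.410°) = -0.4121, h₀ = 1.9956 rad.
Bracket: h₀ sin ϕ sin δ + cos ϕ cos δ sin h₀ = 1.9956×0.88213×0.21490 + 0.47101×0.97664×0.91114 = 0.378305 + 0.419131 = 0.797436.
Q̄ = (S_0/π) × [bracket] = (1361/π) × 0.797436 = 345.47 W/m².
— Configuration B (ϕ=+61.9°):
Solar declination: sin δ = sin ε · sin L_s = sin 23.44° × sin 164.5° = 0.10630, so δ = +6.102°.
cos h₀ = −tan(+61.9°) tan(+6.102°) = -0.2002, h₀ = 1.7724 rad.
Bracket: h₀ sin ϕ sin δ + cos ϕ cos δ sin h₀ = 1.7724×0.88213×0.10630 + 0.47101×0.99433×0.97975 = 0.166199 + 0.458856 = 0.625055.
Q̄ = (S_0/π) × [bracket] = (1361/π) × 0.625055 = 270.79 W/m².
Ratio Q̄_A / Q̄_B = 345.47 / 270.79 = 1.276.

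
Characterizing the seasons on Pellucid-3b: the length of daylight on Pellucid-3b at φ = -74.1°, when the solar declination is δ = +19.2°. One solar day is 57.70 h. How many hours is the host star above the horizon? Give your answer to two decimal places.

0.00 h

cos H₀ = −tan φ · tan δ = 1.2225 ≥ 1, so the host star never rises (polar night) and H₀ = 0.
Daylight = 2H₀/(2π) × 57.70 h = (0.0000/π) × 57.70 = 0.00 h.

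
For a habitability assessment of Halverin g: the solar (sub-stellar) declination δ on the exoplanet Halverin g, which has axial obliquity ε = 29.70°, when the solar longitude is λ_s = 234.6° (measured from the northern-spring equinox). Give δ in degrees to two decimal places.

δ = -23.82°

sin δ = sin ε · sin λ_s = sin 29.70° × sin 234.6° = -0.403862.
δ = arcsin(-0.403862) = -23.82°.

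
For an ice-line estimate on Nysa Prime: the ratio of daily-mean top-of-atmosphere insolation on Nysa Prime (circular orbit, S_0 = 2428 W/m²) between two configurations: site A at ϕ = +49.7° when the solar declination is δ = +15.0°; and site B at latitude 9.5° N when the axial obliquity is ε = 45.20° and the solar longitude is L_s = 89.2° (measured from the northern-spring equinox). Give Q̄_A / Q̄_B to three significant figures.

— Configuration A (ϕ=+49.7°):
cos h₀ = −tan(+49.7°) tan(+15.000°) = -0.3160, h₀ = 1.8923 rad.
Bracket: h₀ sin ϕ sin δ + cos ϕ cos δ sin h₀ = 1.8923×0.76267×0.25882 + 0.64679×0.96593×0.94877 = 0.373529 + 0.592748 = 0.966277.
Q̄ = (S_0/π) × [bracket] = (2428/π) × 0.966277 = 746.79 W/m².
— Configuration B (ϕ=+9.5°):
Solar declination: sin δ = sin ε · sin L_s = sin 45.20° × sin 89.2° = 0.70950, so δ = +45.194°.
cos h₀ = −tan(+9.5°) tan(+45.194°) = -0.1685, h₀ = 1.7401 rad.
Bracket: h₀ sin ϕ sin δ + cos ϕ cos δ sin h₀ = 1.7401×0.16505×0.70950 + 0.98629×0.70470×0.98570 = 0.203771 + 0.685100 = 0.888871.
Q̄ = (S_0/π) × [bracket] = (2428/π) × 0.888871 = 686.97 W/m².
Ratio Q̄_A / Q̄_B = 746.79 / 686.97 = 1.087.

Q̄_A / Q̄_B ≈ 1.09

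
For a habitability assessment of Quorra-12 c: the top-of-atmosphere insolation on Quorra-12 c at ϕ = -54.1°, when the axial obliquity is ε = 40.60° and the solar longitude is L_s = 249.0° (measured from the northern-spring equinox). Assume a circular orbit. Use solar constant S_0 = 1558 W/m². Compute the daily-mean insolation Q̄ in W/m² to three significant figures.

Solar declination: sin δ = sin ε · sin L_s = sin 40.60° × sin 249.0° = -0.60755, so δ = -37.413°.
cos h₀ = −tan(-54.1°) tan(-37.413°) = -1.0567 ≤ −1 ⇒ polar day, h₀ = π.
Bracket: h₀ sin ϕ sin δ + cos ϕ cos δ sin h₀ = 3.1416×-0.81004×-0.60755 + 0.58637×0.79428×0.00000 = 1.546106 + 0.000000 = 1.546106.
Q̄ = (S_0/π) × [bracket] = (1558/π) × 1.546106 = 766.8 W/m².

Q̄ ≈ 767 W/m²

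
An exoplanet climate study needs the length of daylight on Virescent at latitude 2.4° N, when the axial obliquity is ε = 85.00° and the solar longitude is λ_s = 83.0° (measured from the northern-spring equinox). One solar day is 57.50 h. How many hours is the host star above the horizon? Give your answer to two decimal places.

Solar declination: sin δ = sin ε · sin λ_s = sin 85.00° × sin 83.0° = 0.98877, so δ = +81.405°.
cos H₀ = −tan φ · tan δ = −tan(+2.4°) × tan(+81.405°) = -0.2773, so H₀ = 1.8518 rad = 106.10°.
Daylight = 2H₀/(2π) × 57.50 h = (1.8518/π) × 57.50 = 33.89 h.

33.89 h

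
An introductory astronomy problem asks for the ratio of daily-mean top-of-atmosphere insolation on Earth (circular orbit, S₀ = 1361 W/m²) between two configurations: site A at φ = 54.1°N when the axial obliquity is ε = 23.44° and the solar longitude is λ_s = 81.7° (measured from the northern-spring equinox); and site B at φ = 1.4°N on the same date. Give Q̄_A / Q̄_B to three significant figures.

— Configuration A (φ=+54.1°):
Solar declination: sin δ = sin ε · sin λ_s = sin 23.44° × sin 81.7° = 0.39362, so δ = +23.180°.
cos H₀ = −tan(+54.1°) tan(+23.180°) = -0.5915, H₀ = 2.2037 rad.
Bracket: H₀ sin φ sin δ + cos φ cos δ sin H₀ = 2.2037×0.81004×0.39362 + 0.58637×0.91927×0.80629 = 0.702645 + 0.434616 = 1.137261.
Q̄ = (S₀/π) × [bracket] = (1361/π) × 1.137261 = 492.68 W/m².
— Configuration B (φ=+1.4°):
cos H₀ = −tan(+1.4°) tan(+23.180°) = -0.0105, H₀ = 1.5813 rad.
Bracket: H₀ sin φ sin δ + cos φ cos δ sin H₀ = 1.5813×0.02443×0.39362 + 0.99970×0.91927×0.99995 = 0.015206 + 0.918948 = 0.934154.
Q̄ = (S₀/π) × [bracket] = (1361/π) × 0.934154 = 404.69 W/m².
Ratio Q̄_A / Q̄_B = 492.68 / 404.69 = 1.217.

Q̄_A / Q̄_B ≈ 1.22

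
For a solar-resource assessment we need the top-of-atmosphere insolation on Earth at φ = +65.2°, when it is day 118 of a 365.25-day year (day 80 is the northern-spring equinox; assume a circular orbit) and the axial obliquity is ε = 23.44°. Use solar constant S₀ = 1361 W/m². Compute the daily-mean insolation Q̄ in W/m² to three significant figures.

Solar longitude: λ_s = 360° × (118 − 80)/365.25 = 37.454°.
sin δ = sin 23.44° × sin 37.454° = 0.24190, so δ = +13.999°.
cos H₀ = −tan(+65.2°) tan(+13.999°) = -0.5396, H₀ = 2.1407 rad.
Bracket: H₀ sin φ sin δ + cos φ cos δ sin H₀ = 2.1407×0.90778×0.24190 + 0.41945×0.97030×0.84195 = 0.470081 + 0.342667 = 0.812748.
Q̄ = (S₀/π) × [bracket] = (1361/π) × 0.812748 = 352.1 W/m².

Q̄ ≈ 352 W/m²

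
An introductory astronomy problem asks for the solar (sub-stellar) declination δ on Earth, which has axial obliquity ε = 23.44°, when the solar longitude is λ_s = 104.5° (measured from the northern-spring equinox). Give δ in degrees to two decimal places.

δ = +22.65°

sin δ = sin ε · sin λ_s = sin 23.44° × sin 104.5° = 0.385118.
δ = arcsin(0.385118) = +22.65°.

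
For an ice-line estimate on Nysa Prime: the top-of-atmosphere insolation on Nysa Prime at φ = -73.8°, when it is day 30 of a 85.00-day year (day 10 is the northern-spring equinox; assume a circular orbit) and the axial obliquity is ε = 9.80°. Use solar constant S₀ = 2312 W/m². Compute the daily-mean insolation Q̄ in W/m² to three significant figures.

Solar longitude: λ_s = 360° × (30 − 10)/85.00 = 84.706°.
sin δ = sin 9.80° × sin 84.706° = 0.16948, so δ = +9.758°.
cos H₀ = −tan(-73.8°) tan(+9.758°) = 0.5919, H₀ = 0.9373 rad.
Bracket: H₀ sin φ sin δ + cos φ cos δ sin H₀ = 0.9373×-0.96029×0.16948 + 0.27899×0.98553×0.80599 = -0.152546 + 0.221609 = 0.069063.
Q̄ = (S₀/π) × [bracket] = (2312/π) × 0.069063 = 50.83 W/m².

Q̄ ≈ 50.8 W/m²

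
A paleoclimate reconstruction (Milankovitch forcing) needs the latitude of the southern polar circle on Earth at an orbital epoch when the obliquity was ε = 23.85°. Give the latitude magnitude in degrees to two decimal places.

66.15°

The polar circle is the lowest latitude that experiences at least one full rotation of continuous darkness at the northern-summer solstice; it lies at |ϕ| = 90° − ε = 90° − 23.85° = 66.15°.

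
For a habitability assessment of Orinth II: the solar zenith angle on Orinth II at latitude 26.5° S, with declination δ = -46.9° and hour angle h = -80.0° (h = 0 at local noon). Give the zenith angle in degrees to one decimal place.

cos θ_z = sin ϕ sin δ + cos ϕ cos δ cos h = 0.325797 + 0.106183 = 0.431980.
θ_z = arccos(0.431980) = 64.4°.

θ_z = 64.4°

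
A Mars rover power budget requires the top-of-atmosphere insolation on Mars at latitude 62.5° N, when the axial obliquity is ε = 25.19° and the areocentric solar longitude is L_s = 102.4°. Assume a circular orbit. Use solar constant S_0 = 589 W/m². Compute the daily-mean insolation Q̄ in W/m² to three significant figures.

sin δ = sin 25.19° × sin 102.4° = 0.41569, so δ = +24.563°.
cos h₀ = −tan(+62.5°) tan(+24.563°) = -0.8780, h₀ = 2.6424 rad.
Bracket: h₀ sin ϕ sin δ + cos ϕ cos δ sin h₀ = 2.6424×0.88701×0.41569 + 0.46175×0.90951×0.47868 = 0.974309 + 0.201029 = 1.175338.
Q̄ = (S_0/π) × [bracket] = (589/π) × 1.175338 = 220.4 W/m².

Q̄ ≈ 220 W/m²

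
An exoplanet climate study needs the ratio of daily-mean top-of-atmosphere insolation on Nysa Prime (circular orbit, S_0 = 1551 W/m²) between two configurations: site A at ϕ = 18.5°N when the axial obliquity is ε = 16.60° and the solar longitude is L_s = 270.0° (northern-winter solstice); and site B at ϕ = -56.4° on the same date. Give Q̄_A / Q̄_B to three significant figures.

— Configuration A (ϕ=+18.5°):
Solar declination: sin δ = sin ε · sin L_s = sin 16.60° × sin 270.0° = -0.28569, so δ = -16.600°.
cos h₀ = −tan(+18.5°) tan(-16.600°) = 0.0997, h₀ = 1.4709 rad.
Bracket: h₀ sin ϕ sin δ + cos ϕ cos δ sin h₀ = 1.4709×0.31730×-0.28569 + 0.94832×0.95832×0.99501 = -0.133336 + 0.904259 = 0.770923.
Q̄ = (S_0/π) × [bracket] = (1551/π) × 0.770923 = 380.60 W/m².
— Configuration B (ϕ=-56.4°):
cos h₀ = −tan(-56.4°) tan(-16.600°) = -0.4487, h₀ = 2.0361 rad.
Bracket: h₀ sin ϕ sin δ + cos ϕ cos δ sin h₀ = 2.0361×-0.83292×-0.28569 + 0.55339×0.95832×0.89368 = 0.484504 + 0.473941 = 0.958445.
Q̄ = (S_0/π) × [bracket] = (1551/π) × 0.958445 = 473.18 W/m².
Ratio Q̄_A / Q̄_B = 380.60 / 473.18 = 0.8043.

Q̄_A / Q̄_B ≈ 0.804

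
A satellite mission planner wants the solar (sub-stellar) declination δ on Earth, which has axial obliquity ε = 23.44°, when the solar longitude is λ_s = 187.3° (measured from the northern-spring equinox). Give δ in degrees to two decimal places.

δ = -2.90°

sin δ = sin ε · sin λ_s = sin 23.44° × sin 187.3° = -0.050545.
δ = arcsin(-0.050545) = -2.90°.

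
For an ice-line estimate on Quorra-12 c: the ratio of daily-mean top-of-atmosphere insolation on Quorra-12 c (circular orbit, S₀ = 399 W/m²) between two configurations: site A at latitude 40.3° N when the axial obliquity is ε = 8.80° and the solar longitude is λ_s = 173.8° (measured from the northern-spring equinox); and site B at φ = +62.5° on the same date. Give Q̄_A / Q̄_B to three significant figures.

Q̄_A / Q̄_B ≈ 1.61

— Configuration A (φ=+40.3°):
Solar declination: sin δ = sin ε · sin λ_s = sin 8.80° × sin 173.8° = 0.01652, so δ = +0.947°.
cos H₀ = −tan(+40.3°) tan(+0.947°) = -0.0140, H₀ = 1.5848 rad.
Bracket: H₀ sin φ sin δ + cos φ cos δ sin H₀ = 1.5848×0.64679×0.01652 + 0.76267×0.99986×0.99990 = 0.016934 + 0.762487 = 0.779421.
Q̄ = (S₀/π) × [bracket] = (399/π) × 0.779421 = 98.991 W/m².
— Configuration B (φ=+62.5°):
cos H₀ = −tan(+62.5°) tan(+0.947°) = -0.0317, H₀ = 1.6025 rad.
Bracket: H₀ sin φ sin δ + cos φ cos δ sin H₀ = 1.6025×0.88701×0.01652 + 0.46175×0.99986×0.99950 = 0.023482 + 0.461455 = 0.484937.
Q̄ = (S₀/π) × [bracket] = (399/π) × 0.484937 = 61.590 W/m².
Ratio Q̄_A / Q̄_B = 98.991 / 61.590 = 1.607.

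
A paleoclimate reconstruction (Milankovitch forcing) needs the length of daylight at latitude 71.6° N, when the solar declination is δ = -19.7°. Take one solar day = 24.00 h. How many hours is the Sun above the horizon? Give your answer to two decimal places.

0.00 h

cos h₀ = −tan ϕ · tan δ = 1.0763 ≥ 1, so the Sun never rises (polar night) and h₀ = 0.
Daylight = 2h₀/(2π) × 24.00 h = (0.0000/π) × 24.00 = 0.00 h.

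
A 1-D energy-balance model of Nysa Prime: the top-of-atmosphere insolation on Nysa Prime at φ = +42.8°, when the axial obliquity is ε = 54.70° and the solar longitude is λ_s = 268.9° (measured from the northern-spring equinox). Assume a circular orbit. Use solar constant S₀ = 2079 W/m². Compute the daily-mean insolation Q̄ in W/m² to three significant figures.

Solar declination: sin δ = sin ε · sin λ_s = sin 54.70° × sin 268.9° = -0.81599, so δ = -54.685°.
cos H₀ = −tan(+42.8°) tan(-54.685°) = 1.3071 ≥ 1 ⇒ polar night, H₀ = 0 and Q̄ = 0.

Q̄ ≈ 0.00 W/m²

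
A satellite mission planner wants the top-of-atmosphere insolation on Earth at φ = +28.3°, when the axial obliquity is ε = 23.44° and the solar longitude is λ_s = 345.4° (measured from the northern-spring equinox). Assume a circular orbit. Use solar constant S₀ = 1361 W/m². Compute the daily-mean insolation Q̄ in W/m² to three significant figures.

Solar declination: sin δ = sin ε · sin λ_s = sin 23.44° × sin 345.4° = -0.10027, so δ = -5.755°.
cos H₀ = −tan(+28.3°) tan(-5.755°) = 0.0543, H₀ = 1.5165 rad.
Bracket: H₀ sin φ sin δ + cos φ cos δ sin H₀ = 1.5165×0.47409×-0.10027 + 0.88048×0.99496×0.99853 = -0.072090 + 0.874755 = 0.802665.
Q̄ = (S₀/π) × [bracket] = (1361/π) × 0.802665 = 347.7 W/m².

Q̄ ≈ 348 W/m²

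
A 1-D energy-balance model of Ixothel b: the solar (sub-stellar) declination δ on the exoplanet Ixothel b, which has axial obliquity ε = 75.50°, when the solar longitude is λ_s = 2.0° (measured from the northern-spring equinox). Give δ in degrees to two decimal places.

sin δ = sin ε · sin λ_s = sin 75.50° × sin 2.0° = 0.033788.
δ = arcsin(0.033788) = +1.94°.

δ = +1.94°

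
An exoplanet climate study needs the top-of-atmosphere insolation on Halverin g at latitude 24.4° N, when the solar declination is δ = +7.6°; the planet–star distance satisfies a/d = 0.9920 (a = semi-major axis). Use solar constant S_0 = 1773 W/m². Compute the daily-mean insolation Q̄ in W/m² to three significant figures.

Q̄ ≈ 550 W/m²

cos h₀ = −tan(+24.4°) tan(+7.600°) = -0.0605, h₀ = 1.6314 rad.
Bracket: h₀ sin ϕ sin δ + cos ϕ cos δ sin h₀ = 1.6314×0.41310×0.13226 + 0.91068×0.99122×0.99817 = 0.089134 + 0.901032 = 0.990166.
Inverse-square distance factor (a/d)² = 0.9920² = 0.984064.
Q̄ = (S_0/π) × 0.984064 × [bracket] = (1773/π) × 0.984064 × 0.990166 = 549.9 W/m².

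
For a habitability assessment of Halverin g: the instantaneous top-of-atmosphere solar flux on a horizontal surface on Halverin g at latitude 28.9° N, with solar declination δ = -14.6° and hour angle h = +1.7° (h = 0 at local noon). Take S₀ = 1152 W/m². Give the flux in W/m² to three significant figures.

835 W/m²

cos θ_z = sin φ sin δ + cos φ cos δ cos h = -0.121821 + 0.846822 = 0.725001.
Flux = S₀ · cos θ_z = 1152 × 0.725001 = 835.2 W/m².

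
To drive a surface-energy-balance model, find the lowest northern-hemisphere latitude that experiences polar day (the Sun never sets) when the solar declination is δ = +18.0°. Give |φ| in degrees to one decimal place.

|φ| = 72.0°

Polar day requires cos H₀ = −tan φ tan δ ≤ −1, i.e. tan φ tan δ ≥ 1.
The boundary is |tan φ| · |tan δ| = 1, so |φ| = 90° − |δ| = 90° − 18.0° = 72.0° in the northern hemisphere.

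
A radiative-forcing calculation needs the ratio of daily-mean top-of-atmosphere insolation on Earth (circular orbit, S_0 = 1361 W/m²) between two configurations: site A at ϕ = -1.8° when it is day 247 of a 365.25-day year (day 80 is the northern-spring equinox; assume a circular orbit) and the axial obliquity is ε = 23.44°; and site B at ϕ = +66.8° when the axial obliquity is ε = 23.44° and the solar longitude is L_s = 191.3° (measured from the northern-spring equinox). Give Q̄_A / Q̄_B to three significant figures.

Q̄_A / Q̄_B ≈ 3.45

— Configuration A (ϕ=-1.8°):
Solar longitude: L_s = 360° × (247 − 80)/365.25 = 164.600°.
sin δ = sin 23.44° × sin 164.600° = 0.10564, so δ = +6.064°.
cos h₀ = −tan(-1.8°) tan(+6.064°) = 0.0033, h₀ = 1.5675 rad.
Bracket: h₀ sin ϕ sin δ + cos ϕ cos δ sin h₀ = 1.5675×-0.03141×0.10564 + 0.99951×0.99440×0.99999 = -0.005201 + 0.993903 = 0.988702.
Q̄ = (S_0/π) × [bracket] = (1361/π) × 0.988702 = 428.33 W/m².
— Configuration B (ϕ=+66.8°):
Solar declination: sin δ = sin ε · sin L_s = sin 23.44° × sin 191.3° = -0.07795, so δ = -4.470°.
cos h₀ = −tan(+66.8°) tan(-4.470°) = 0.1824, h₀ = 1.3874 rad.
Bracket: h₀ sin ϕ sin δ + cos ϕ cos δ sin h₀ = 1.3874×0.91914×-0.07795 + 0.39394×0.99696×0.98322 = -0.099403 + 0.386152 = 0.286749.
Q̄ = (S_0/π) × [bracket] = (1361/π) × 0.286749 = 124.23 W/m².
Ratio Q̄_A / Q̄_B = 428.33 / 124.23 = 3.448.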